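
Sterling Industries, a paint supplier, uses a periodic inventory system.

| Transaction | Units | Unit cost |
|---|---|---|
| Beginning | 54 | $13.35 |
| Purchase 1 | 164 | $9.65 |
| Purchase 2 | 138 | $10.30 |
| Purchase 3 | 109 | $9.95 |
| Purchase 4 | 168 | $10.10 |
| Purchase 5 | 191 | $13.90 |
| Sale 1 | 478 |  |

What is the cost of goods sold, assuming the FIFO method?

COGS = $4,940.75

Sale 1 (478) [FIFO — oldest first]: 54 @ $13.35 + 164 @ $9.65 + 138 @ $10.30 + 109 @ $9.95 + 13 @ $10.10 = $4,940.75
Ending inventory: 155 @ $10.10 + 191 @ $13.90 = $4,220.40
Check: goods available $9,161.15 = COGS $4,940.75 + ending $4,220.40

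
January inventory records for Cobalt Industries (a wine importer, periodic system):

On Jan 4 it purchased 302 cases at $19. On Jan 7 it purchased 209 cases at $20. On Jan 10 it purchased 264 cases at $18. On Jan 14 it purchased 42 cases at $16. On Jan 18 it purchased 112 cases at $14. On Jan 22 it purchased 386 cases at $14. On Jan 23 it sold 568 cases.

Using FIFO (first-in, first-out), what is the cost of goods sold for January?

COGS = $10,944

Jan 23, 568 sold [FIFO — oldest first]: 302 @ $19 + 209 @ $20 + 57 @ $18 = $10,944
Ending inventory: 207 @ $18 + 42 @ $16 + 112 @ $14 + 386 @ $14 = $11,370
Check: goods available $22,314 = COGS $10,944 + ending $11,370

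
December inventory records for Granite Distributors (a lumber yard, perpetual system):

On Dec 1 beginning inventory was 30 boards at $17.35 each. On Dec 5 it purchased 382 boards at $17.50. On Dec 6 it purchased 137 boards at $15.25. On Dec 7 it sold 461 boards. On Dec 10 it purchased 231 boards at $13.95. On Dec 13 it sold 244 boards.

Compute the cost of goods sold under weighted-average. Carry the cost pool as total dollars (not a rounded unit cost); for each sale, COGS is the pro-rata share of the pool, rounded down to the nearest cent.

After Dec 1: 30 on hand, pool $520.50 (≈ $17.3500 each)
After Dec 5: 412 on hand, pool $7,205.50 (≈ $17.4891 each)
After Dec 6: 549 on hand, pool $9,294.75 (≈ $16.9303 each)
Dec 7, sell 461: 461/549 × $9,294.75 → $7,804.88
After Dec 10: 319 on hand, pool $4,712.32 (≈ $14.7722 each)
Dec 13, sell 244: 244/319 × $4,712.32 → $3,604.40
Total COGS = $7,804.88 + $3,604.40 = $11,409.28
Ending inventory (cost pool remaining) = $1,107.92

COGS = $11,409.28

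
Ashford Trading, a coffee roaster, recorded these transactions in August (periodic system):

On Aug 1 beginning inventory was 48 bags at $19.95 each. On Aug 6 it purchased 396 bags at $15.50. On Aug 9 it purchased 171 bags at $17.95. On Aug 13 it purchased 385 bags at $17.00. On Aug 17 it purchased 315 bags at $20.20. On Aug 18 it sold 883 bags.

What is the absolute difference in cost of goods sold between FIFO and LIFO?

FIFO COGS: 48 @ $19.95 + 396 @ $15.50 + 171 @ $17.95 + 268 @ $17.00 = $14,721.05
LIFO COGS: 315 @ $20.20 + 385 @ $17.00 + 171 @ $17.95 + 12 @ $15.50 = $16,163.45
Difference = |$14,721.05 − $16,163.45| = $1,442.40

$1,442.40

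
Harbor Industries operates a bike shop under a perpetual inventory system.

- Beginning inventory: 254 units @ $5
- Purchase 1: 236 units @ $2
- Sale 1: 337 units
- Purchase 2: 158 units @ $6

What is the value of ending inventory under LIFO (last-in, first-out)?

Ending inventory = $1,713

Sale 1 (337) [LIFO — newest first]: 236 @ $2 + 101 @ $5 = $977
Ending inventory: 153 @ $5 + 158 @ $6 = $1,713
Check: goods available $2,690 = COGS $977 + ending $1,713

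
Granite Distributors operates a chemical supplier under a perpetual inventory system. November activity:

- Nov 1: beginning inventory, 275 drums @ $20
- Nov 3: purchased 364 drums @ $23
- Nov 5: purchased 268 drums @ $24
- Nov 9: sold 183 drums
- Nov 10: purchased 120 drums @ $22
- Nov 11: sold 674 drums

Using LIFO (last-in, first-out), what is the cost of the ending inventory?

Nov 9, 183 sold [LIFO — newest first]: 183 @ $24 = $4,392
Nov 11, 674 sold [LIFO — newest first]: 120 @ $22 + 85 @ $24 + 364 @ $23 + 105 @ $20 = $15,152
Total COGS = $4,392 + $15,152 = $19,544
Ending inventory: 170 @ $20 = $3,400

Ending inventory = $3,400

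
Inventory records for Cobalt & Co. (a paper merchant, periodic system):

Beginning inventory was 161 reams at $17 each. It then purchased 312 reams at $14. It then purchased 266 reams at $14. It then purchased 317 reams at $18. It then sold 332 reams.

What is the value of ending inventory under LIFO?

Ending inventory = $10,619

Sale 1 (332) [LIFO — newest first]: 317 @ $18 + 15 @ $14 = $5,916
Ending inventory: 161 @ $17 + 312 @ $14 + 251 @ $14 = $10,619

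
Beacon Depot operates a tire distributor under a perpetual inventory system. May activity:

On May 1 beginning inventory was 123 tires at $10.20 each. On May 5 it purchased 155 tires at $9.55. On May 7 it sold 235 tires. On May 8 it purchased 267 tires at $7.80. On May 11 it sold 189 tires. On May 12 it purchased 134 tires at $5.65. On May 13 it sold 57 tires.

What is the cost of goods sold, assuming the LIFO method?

COGS = $4,092.50

May 7, 235 sold [LIFO — newest first]: 155 @ $9.55 + 80 @ $10.20 = $2,296.25
May 11, 189 sold [LIFO — newest first]: 189 @ $7.80 = $1,474.20
May 13, 57 sold [LIFO — newest first]: 57 @ $5.65 = $322.05
Total COGS = $2,296.25 + $1,474.20 + $322.05 = $4,092.50
Ending inventory: 43 @ $10.20 + 78 @ $7.80 + 77 @ $5.65 = $1,482.05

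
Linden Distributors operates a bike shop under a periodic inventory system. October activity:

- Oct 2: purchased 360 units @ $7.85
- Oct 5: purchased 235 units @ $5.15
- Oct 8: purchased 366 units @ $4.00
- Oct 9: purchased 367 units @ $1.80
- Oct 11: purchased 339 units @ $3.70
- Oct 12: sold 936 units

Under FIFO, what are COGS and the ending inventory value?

Oct 12, 936 sold [FIFO — oldest first]: 360 @ $7.85 + 235 @ $5.15 + 341 @ $4.00 = $5,400.25
Ending inventory: 25 @ $4.00 + 367 @ $1.80 + 339 @ $3.70 = $2,014.90

COGS = $5,400.25; ending inventory = $2,014.90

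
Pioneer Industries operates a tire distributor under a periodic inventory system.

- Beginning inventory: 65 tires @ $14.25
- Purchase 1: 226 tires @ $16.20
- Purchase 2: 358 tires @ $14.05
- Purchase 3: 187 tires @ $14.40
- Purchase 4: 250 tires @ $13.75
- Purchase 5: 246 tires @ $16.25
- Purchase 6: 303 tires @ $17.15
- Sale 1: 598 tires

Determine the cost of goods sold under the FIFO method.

COGS = $8,900.80

Sale 1 (598) [FIFO — oldest first]: 65 @ $14.25 + 226 @ $16.20 + 307 @ $14.05 = $8,900.80
Ending inventory: 51 @ $14.05 + 187 @ $14.40 + 250 @ $13.75 + 246 @ $16.25 + 303 @ $17.15 = $16,040.80
Check: goods available $24,941.60 = COGS $8,900.80 + ending $16,040.80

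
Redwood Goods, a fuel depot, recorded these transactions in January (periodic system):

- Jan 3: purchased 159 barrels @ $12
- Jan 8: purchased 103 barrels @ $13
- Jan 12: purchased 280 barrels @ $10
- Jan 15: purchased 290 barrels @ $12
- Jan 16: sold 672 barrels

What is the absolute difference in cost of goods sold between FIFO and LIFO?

$1

FIFO COGS: 159 @ $12 + 103 @ $13 + 280 @ $10 + 130 @ $12 = $7,607
LIFO COGS: 290 @ $12 + 280 @ $10 + 102 @ $13 = $7,606
Difference = |$7,607 − $7,606| = $1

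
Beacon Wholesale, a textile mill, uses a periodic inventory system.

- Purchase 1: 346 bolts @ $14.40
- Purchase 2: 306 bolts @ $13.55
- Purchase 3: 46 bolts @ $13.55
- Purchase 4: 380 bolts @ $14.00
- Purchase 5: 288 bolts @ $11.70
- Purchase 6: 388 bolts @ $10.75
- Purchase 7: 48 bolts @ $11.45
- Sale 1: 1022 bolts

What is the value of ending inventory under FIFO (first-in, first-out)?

Ending inventory = $8,874.20

Sale 1 (1022) [FIFO — oldest first]: 346 @ $14.40 + 306 @ $13.55 + 46 @ $13.55 + 324 @ $14.00 = $14,288.00
Ending inventory: 56 @ $14.00 + 288 @ $11.70 + 388 @ $10.75 + 48 @ $11.45 = $8,874.20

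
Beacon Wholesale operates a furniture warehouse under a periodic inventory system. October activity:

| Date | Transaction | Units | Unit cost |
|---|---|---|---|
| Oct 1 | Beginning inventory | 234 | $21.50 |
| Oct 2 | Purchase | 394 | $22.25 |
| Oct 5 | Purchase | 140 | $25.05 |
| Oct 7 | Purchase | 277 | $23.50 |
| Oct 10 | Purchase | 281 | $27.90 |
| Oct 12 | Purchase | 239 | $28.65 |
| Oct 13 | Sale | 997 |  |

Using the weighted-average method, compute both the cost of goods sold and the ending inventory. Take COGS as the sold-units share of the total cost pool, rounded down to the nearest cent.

Oct 13, sell 997: 997/1565 × $38,501.25 → $24,527.63
Ending inventory (cost pool remaining) = $13,973.62
Check: goods available $38,501.25 = COGS $24,527.63 + ending $13,973.62

COGS = $24,527.63; ending inventory = $13,973.62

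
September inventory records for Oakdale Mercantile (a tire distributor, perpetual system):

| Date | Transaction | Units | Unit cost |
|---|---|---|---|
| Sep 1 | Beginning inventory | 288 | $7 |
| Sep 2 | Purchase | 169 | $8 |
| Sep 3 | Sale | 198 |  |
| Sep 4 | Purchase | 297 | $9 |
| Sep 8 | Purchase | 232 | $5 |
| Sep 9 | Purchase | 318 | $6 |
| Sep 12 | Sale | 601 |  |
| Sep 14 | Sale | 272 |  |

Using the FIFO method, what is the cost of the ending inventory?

Sep 3, 198 sold [FIFO — oldest first]: 198 @ $7 = $1,386
Sep 12, 601 sold [FIFO — oldest first]: 90 @ $7 + 169 @ $8 + 297 @ $9 + 45 @ $5 = $4,880
Sep 14, 272 sold [FIFO — oldest first]: 187 @ $5 + 85 @ $6 = $1,445
Total COGS = $1,386 + $4,880 + $1,445 = $7,711
Ending inventory: 233 @ $6 = $1,398

Ending inventory = $1,398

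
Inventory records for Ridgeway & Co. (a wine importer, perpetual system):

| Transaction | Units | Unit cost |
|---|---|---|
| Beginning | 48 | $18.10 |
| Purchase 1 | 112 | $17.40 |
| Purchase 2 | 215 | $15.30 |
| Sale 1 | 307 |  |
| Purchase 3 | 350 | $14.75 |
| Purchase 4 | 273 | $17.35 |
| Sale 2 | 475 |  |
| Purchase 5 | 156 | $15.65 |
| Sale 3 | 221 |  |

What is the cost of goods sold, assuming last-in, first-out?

COGS = $16,006.50

Sale 1 (307) [LIFO — newest first]: 215 @ $15.30 + 92 @ $17.40 = $4,890.30
Sale 2 (475) [LIFO — newest first]: 273 @ $17.35 + 202 @ $14.75 = $7,716.05
Sale 3 (221) [LIFO — newest first]: 156 @ $15.65 + 65 @ $14.75 = $3,400.15
Total COGS = $4,890.30 + $7,716.05 + $3,400.15 = $16,006.50
Ending inventory: 48 @ $18.10 + 20 @ $17.40 + 83 @ $14.75 = $2,441.05
Check: goods available $18,447.55 = COGS $16,006.50 + ending $2,441.05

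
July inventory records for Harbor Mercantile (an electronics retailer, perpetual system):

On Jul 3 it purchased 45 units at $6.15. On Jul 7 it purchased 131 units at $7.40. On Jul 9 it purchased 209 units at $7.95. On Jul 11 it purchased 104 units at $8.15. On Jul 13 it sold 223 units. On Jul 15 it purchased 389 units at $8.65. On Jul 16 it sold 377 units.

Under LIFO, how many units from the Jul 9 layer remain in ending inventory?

Jul 13, 223 sold [LIFO — newest first]: 104 @ $8.15 + 119 @ $7.95 = $1,793.65
Jul 16, 377 sold [LIFO — newest first]: 377 @ $8.65 = $3,261.05
Total COGS = $1,793.65 + $3,261.05 = $5,054.70
Ending inventory: 45 @ $6.15 + 131 @ $7.40 + 90 @ $7.95 + 12 @ $8.65 = $2,065.45
Check: goods available $7,120.15 = COGS $5,054.70 + ending $2,065.45

90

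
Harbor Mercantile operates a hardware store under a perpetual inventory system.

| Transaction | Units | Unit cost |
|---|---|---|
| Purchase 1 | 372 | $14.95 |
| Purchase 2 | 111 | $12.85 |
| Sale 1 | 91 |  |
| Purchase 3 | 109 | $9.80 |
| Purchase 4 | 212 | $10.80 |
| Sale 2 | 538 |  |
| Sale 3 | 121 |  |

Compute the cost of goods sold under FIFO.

COGS = $9,762.35

Sale 1 (91) [FIFO — oldest first]: 91 @ $14.95 = $1,360.45
Sale 2 (538) [FIFO — oldest first]: 281 @ $14.95 + 111 @ $12.85 + 109 @ $9.80 + 37 @ $10.80 = $7,095.10
Sale 3 (121) [FIFO — oldest first]: 121 @ $10.80 = $1,306.80
Total COGS = $1,360.45 + $7,095.10 + $1,306.80 = $9,762.35
Ending inventory: 54 @ $10.80 = $583.20
Check: goods available $10,345.55 = COGS $9,762.35 + ending $583.20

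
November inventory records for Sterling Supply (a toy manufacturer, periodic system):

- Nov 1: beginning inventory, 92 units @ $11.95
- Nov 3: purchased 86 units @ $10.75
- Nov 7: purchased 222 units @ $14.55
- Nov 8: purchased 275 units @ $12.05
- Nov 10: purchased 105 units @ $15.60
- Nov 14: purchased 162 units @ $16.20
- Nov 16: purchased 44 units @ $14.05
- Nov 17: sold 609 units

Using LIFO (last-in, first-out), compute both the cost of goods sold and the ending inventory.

COGS = $8,529.00; ending inventory = $4,919.35

Nov 17, 609 sold [LIFO — newest first]: 44 @ $14.05 + 162 @ $16.20 + 105 @ $15.60 + 275 @ $12.05 + 23 @ $14.55 = $8,529.00
Ending inventory: 92 @ $11.95 + 86 @ $10.75 + 199 @ $14.55 = $4,919.35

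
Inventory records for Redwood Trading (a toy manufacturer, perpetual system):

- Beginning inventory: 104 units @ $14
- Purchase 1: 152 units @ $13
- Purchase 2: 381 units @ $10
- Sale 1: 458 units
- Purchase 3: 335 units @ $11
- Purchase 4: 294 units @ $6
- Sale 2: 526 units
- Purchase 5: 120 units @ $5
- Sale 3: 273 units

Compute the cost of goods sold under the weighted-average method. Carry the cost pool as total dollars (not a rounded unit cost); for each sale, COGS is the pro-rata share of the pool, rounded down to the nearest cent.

COGS = $12,260.28

After Beginning: 104 on hand, pool $1,456.00 (≈ $14.0000 each)
After Purchase 1: 256 on hand, pool $3,432.00 (≈ $13.4062 each)
After Purchase 2: 637 on hand, pool $7,242.00 (≈ $11.3689 each)
Sale 1, sell 458: 458/637 × $7,242.00 → $5,206.96
After Purchase 3: 514 on hand, pool $5,720.04 (≈ $11.1285 each)
After Purchase 4: 808 on hand, pool $7,484.04 (≈ $9.2624 each)
Sale 2, sell 526: 526/808 × $7,484.04 → $4,872.03
After Purchase 5: 402 on hand, pool $3,212.01 (≈ $7.9901 each)
Sale 3, sell 273: 273/402 × $3,212.01 → $2,181.29
Total COGS = $5,206.96 + $4,872.03 + $2,181.29 = $12,260.28
Ending inventory (cost pool remaining) = $1,030.72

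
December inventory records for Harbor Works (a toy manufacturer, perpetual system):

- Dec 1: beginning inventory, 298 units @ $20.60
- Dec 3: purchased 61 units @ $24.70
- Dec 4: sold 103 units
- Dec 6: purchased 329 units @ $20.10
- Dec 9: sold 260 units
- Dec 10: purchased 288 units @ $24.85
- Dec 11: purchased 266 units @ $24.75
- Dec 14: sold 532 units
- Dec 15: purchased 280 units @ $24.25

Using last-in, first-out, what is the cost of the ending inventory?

Ending inventory = $13,997.20

Dec 4, 103 sold [LIFO — newest first]: 61 @ $24.70 + 42 @ $20.60 = $2,371.90
Dec 9, 260 sold [LIFO — newest first]: 260 @ $20.10 = $5,226.00
Dec 14, 532 sold [LIFO — newest first]: 266 @ $24.75 + 266 @ $24.85 = $13,193.60
Total COGS = $2,371.90 + $5,226.00 + $13,193.60 = $20,791.50
Ending inventory: 256 @ $20.60 + 69 @ $20.10 + 22 @ $24.85 + 280 @ $24.25 = $13,997.20
Check: goods available $34,788.70 = COGS $20,791.50 + ending $13,997.20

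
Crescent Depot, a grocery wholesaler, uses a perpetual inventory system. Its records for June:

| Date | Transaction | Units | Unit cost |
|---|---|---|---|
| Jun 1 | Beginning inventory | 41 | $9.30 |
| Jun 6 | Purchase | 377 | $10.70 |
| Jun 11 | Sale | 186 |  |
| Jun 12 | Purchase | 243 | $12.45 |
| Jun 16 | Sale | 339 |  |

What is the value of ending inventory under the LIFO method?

Jun 11, 186 sold [LIFO — newest first]: 186 @ $10.70 = $1,990.20
Jun 16, 339 sold [LIFO — newest first]: 243 @ $12.45 + 96 @ $10.70 = $4,052.55
Total COGS = $1,990.20 + $4,052.55 = $6,042.75
Ending inventory: 41 @ $9.30 + 95 @ $10.70 = $1,397.80
Check: goods available $7,440.55 = COGS $6,042.75 + ending $1,397.80

Ending inventory = $1,397.80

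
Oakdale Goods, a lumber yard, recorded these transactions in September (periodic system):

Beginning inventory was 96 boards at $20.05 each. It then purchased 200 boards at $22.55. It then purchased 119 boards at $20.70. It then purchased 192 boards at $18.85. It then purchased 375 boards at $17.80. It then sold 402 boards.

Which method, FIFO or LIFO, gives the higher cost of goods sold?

FIFO COGS: 96 @ $20.05 + 200 @ $22.55 + 106 @ $20.70 = $8,629.00
LIFO COGS: 375 @ $17.80 + 27 @ $18.85 = $7,183.95

FIFO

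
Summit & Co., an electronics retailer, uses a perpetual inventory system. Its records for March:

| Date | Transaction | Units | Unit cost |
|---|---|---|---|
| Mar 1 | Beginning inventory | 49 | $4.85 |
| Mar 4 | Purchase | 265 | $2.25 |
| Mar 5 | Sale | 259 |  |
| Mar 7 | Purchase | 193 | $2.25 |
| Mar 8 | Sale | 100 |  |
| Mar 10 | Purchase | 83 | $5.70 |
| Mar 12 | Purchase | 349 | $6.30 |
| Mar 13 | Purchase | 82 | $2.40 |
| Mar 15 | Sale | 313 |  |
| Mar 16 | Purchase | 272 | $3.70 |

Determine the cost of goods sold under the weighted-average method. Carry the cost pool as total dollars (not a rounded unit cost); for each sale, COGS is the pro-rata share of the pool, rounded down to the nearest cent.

After Mar 1: 49 on hand, pool $237.65 (≈ $4.8500 each)
After Mar 4: 314 on hand, pool $833.90 (≈ $2.6557 each)
Mar 5, sell 259: 259/314 × $833.90 → $687.83
After Mar 7: 248 on hand, pool $580.32 (≈ $2.3400 each)
Mar 8, sell 100: 100/248 × $580.32 → $234.00
After Mar 10: 231 on hand, pool $819.42 (≈ $3.5473 each)
After Mar 12: 580 on hand, pool $3,018.12 (≈ $5.2037 each)
After Mar 13: 662 on hand, pool $3,214.92 (≈ $4.8564 each)
Mar 15, sell 313: 313/662 × $3,214.92 → $1,520.04
After Mar 16: 621 on hand, pool $2,701.28 (≈ $4.3499 each)
Total COGS = $687.83 + $234.00 + $1,520.04 = $2,441.87
Ending inventory (cost pool remaining) = $2,701.28
Check: goods available $5,143.15 = COGS $2,441.87 + ending $2,701.28

COGS = $2,441.87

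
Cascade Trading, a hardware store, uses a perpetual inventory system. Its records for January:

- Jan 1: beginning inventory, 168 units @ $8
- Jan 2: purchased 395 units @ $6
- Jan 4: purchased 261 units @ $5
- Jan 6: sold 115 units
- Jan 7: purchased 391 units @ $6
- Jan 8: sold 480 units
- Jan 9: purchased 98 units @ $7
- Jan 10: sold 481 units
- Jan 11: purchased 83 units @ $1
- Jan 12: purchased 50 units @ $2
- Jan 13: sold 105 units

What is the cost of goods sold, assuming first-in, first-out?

COGS = $7,161

Jan 6, 115 sold [FIFO — oldest first]: 115 @ $8 = $920
Jan 8, 480 sold [FIFO — oldest first]: 53 @ $8 + 395 @ $6 + 32 @ $5 = $2,954
Jan 10, 481 sold [FIFO — oldest first]: 229 @ $5 + 252 @ $6 = $2,657
Jan 13, 105 sold [FIFO — oldest first]: 105 @ $6 = $630
Total COGS = $920 + $2,954 + $2,657 + $630 = $7,161
Ending inventory: 34 @ $6 + 98 @ $7 + 83 @ $1 + 50 @ $2 = $1,073
Check: goods available $8,234 = COGS $7,161 + ending $1,073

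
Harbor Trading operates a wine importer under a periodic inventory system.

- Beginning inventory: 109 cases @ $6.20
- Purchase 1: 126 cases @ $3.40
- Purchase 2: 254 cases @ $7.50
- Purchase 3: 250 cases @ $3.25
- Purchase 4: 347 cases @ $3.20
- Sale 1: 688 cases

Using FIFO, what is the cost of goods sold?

COGS = $3,655.95

Sale 1 (688) [FIFO — oldest first]: 109 @ $6.20 + 126 @ $3.40 + 254 @ $7.50 + 199 @ $3.25 = $3,655.95
Ending inventory: 51 @ $3.25 + 347 @ $3.20 = $1,276.15
Check: goods available $4,932.10 = COGS $3,655.95 + ending $1,276.15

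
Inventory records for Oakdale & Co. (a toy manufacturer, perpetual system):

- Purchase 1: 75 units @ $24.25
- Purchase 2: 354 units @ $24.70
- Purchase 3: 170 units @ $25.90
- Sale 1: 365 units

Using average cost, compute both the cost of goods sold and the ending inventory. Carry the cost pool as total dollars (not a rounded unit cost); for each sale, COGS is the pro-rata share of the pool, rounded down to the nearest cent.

COGS = $9,119.24; ending inventory = $5,846.31

After Purchase 1: 75 on hand, pool $1,818.75 (≈ $24.2500 each)
After Purchase 2: 429 on hand, pool $10,562.55 (≈ $24.6213 each)
After Purchase 3: 599 on hand, pool $14,965.55 (≈ $24.9842 each)
Sale 1, sell 365: 365/599 × $14,965.55 → $9,119.24
Ending inventory (cost pool remaining) = $5,846.31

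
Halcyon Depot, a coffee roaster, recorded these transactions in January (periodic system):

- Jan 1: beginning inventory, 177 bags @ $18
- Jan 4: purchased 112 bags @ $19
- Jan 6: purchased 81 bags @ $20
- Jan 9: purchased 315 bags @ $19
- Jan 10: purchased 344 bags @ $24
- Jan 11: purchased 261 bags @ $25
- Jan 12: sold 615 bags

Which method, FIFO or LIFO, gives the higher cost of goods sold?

LIFO

FIFO COGS: 177 @ $18 + 112 @ $19 + 81 @ $20 + 245 @ $19 = $11,589
LIFO COGS: 261 @ $25 + 344 @ $24 + 10 @ $19 = $14,971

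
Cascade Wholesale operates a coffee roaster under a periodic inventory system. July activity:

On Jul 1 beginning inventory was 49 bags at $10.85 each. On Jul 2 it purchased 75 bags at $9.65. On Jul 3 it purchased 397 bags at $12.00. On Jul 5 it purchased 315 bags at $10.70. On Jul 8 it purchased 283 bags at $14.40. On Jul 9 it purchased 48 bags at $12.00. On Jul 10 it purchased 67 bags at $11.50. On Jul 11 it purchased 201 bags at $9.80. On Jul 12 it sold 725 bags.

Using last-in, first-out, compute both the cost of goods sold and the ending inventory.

COGS = $8,739.70; ending inventory = $8,041.70

Jul 12, 725 sold [LIFO — newest first]: 201 @ $9.80 + 67 @ $11.50 + 48 @ $12.00 + 283 @ $14.40 + 126 @ $10.70 = $8,739.70
Ending inventory: 49 @ $10.85 + 75 @ $9.65 + 397 @ $12.00 + 189 @ $10.70 = $8,041.70
Check: goods available $16,781.40 = COGS $8,739.70 + ending $8,041.70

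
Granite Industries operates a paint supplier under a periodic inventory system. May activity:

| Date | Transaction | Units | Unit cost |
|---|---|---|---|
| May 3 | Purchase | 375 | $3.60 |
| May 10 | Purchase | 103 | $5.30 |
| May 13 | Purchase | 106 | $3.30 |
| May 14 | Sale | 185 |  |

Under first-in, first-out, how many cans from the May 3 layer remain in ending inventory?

190

May 14, 185 sold [FIFO — oldest first]: 185 @ $3.60 = $666.00
Ending inventory: 190 @ $3.60 + 103 @ $5.30 + 106 @ $3.30 = $1,579.70
Check: goods available $2,245.70 = COGS $666.00 + ending $1,579.70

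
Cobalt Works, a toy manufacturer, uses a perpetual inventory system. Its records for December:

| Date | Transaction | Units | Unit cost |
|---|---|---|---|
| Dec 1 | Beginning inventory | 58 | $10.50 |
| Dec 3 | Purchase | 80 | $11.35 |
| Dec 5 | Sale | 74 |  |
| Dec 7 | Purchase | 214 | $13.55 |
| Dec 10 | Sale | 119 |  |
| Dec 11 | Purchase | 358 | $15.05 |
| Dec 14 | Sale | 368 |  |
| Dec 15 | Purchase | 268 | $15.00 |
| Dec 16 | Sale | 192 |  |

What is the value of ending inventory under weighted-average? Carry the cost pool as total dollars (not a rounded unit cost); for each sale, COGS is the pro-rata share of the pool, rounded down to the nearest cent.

Ending inventory = $3,327.38

After Dec 1: 58 on hand, pool $609.00 (≈ $10.5000 each)
After Dec 3: 138 on hand, pool $1,517.00 (≈ $10.9928 each)
Dec 5, sell 74: 74/138 × $1,517.00 → $813.46
After Dec 7: 278 on hand, pool $3,603.24 (≈ $12.9613 each)
Dec 10, sell 119: 119/278 × $3,603.24 → $1,542.39
After Dec 11: 517 on hand, pool $7,448.75 (≈ $14.4076 each)
Dec 14, sell 368: 368/517 × $7,448.75 → $5,302.01
After Dec 15: 417 on hand, pool $6,166.74 (≈ $14.7883 each)
Dec 16, sell 192: 192/417 × $6,166.74 → $2,839.36
Total COGS = $813.46 + $1,542.39 + $5,302.01 + $2,839.36 = $10,497.22
Ending inventory (cost pool remaining) = $3,327.38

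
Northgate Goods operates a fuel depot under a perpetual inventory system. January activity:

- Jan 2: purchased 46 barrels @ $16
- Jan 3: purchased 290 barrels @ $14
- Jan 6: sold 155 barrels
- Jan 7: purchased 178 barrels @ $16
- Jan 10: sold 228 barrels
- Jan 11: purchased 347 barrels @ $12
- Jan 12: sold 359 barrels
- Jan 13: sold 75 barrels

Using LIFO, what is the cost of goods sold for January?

COGS = $11,104

Jan 6, 155 sold [LIFO — newest first]: 155 @ $14 = $2,170
Jan 10, 228 sold [LIFO — newest first]: 178 @ $16 + 50 @ $14 = $3,548
Jan 12, 359 sold [LIFO — newest first]: 347 @ $12 + 12 @ $14 = $4,332
Jan 13, 75 sold [LIFO — newest first]: 73 @ $14 + 2 @ $16 = $1,054
Total COGS = $2,170 + $3,548 + $4,332 + $1,054 = $11,104
Ending inventory: 44 @ $16 = $704
Check: goods available $11,808 = COGS $11,104 + ending $704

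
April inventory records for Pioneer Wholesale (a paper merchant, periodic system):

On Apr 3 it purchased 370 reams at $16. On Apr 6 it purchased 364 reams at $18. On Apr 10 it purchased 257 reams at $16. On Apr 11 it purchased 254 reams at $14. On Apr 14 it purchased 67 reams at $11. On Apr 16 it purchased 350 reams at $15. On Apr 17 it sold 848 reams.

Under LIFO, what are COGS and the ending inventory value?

Apr 17, 848 sold [LIFO — newest first]: 350 @ $15 + 67 @ $11 + 254 @ $14 + 177 @ $16 = $12,375
Ending inventory: 370 @ $16 + 364 @ $18 + 80 @ $16 = $13,752
Check: goods available $26,127 = COGS $12,375 + ending $13,752

COGS = $12,375; ending inventory = $13,752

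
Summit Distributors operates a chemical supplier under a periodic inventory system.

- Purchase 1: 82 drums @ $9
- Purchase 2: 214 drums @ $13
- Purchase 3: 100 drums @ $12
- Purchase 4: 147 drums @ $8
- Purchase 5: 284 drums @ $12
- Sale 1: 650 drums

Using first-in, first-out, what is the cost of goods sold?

Sale 1 (650) [FIFO — oldest first]: 82 @ $9 + 214 @ $13 + 100 @ $12 + 147 @ $8 + 107 @ $12 = $7,180
Ending inventory: 177 @ $12 = $2,124
Check: goods available $9,304 = COGS $7,180 + ending $2,124

COGS = $7,180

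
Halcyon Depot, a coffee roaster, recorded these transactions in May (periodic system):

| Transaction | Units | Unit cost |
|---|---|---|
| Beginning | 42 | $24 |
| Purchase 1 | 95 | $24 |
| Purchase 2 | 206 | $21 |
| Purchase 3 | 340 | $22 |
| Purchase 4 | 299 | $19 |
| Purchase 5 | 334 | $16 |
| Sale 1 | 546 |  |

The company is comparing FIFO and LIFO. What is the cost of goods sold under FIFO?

COGS = $12,080

FIFO COGS: 42 @ $24 + 95 @ $24 + 206 @ $21 + 203 @ $22 = $12,080
LIFO COGS: 334 @ $16 + 212 @ $19 = $9,372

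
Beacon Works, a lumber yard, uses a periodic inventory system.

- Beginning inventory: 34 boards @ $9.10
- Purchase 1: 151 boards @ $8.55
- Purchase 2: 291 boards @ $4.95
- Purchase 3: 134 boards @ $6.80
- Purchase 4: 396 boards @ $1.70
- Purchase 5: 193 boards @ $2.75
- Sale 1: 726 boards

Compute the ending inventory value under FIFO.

Sale 1 (726) [FIFO — oldest first]: 34 @ $9.10 + 151 @ $8.55 + 291 @ $4.95 + 134 @ $6.80 + 116 @ $1.70 = $4,149.30
Ending inventory: 280 @ $1.70 + 193 @ $2.75 = $1,006.75
Check: goods available $5,156.05 = COGS $4,149.30 + ending $1,006.75

Ending inventory = $1,006.75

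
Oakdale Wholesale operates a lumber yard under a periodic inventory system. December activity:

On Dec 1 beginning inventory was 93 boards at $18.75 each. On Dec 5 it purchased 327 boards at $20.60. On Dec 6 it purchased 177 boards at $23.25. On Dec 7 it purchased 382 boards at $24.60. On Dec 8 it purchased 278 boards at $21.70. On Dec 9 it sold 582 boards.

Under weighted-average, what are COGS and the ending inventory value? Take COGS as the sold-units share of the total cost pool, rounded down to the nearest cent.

Dec 9, sell 582: 582/1257 × $28,025.00 → $12,975.77
Ending inventory (cost pool remaining) = $15,049.23

COGS = $12,975.77; ending inventory = $15,049.23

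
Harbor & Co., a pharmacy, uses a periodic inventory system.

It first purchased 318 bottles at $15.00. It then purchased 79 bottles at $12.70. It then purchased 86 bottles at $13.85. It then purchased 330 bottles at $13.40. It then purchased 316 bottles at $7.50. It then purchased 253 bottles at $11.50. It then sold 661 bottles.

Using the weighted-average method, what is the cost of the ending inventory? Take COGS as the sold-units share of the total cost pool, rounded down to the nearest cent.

Ending inventory = $8,694.73

Sale 1, sell 661: 661/1382 × $16,665.90 → $7,971.17
Ending inventory (cost pool remaining) = $8,694.73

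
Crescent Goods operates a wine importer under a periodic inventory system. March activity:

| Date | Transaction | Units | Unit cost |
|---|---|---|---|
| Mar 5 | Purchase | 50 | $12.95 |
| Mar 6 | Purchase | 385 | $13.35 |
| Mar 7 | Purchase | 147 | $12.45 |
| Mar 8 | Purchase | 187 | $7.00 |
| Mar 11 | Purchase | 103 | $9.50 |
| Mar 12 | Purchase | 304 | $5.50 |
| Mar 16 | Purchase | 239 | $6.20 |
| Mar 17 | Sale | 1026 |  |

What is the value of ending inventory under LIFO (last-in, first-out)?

Ending inventory = $5,173.15

Mar 17, 1026 sold [LIFO — newest first]: 239 @ $6.20 + 304 @ $5.50 + 103 @ $9.50 + 187 @ $7.00 + 147 @ $12.45 + 46 @ $13.35 = $7,885.55
Ending inventory: 50 @ $12.95 + 339 @ $13.35 = $5,173.15
Check: goods available $13,058.70 = COGS $7,885.55 + ending $5,173.15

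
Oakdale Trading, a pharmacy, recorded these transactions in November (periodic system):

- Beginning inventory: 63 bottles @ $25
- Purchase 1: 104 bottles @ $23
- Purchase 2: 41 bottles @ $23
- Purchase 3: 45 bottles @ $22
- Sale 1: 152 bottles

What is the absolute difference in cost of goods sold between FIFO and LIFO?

FIFO COGS: 63 @ $25 + 89 @ $23 = $3,622
LIFO COGS: 45 @ $22 + 41 @ $23 + 66 @ $23 = $3,451
Difference = |$3,622 − $3,451| = $171

$171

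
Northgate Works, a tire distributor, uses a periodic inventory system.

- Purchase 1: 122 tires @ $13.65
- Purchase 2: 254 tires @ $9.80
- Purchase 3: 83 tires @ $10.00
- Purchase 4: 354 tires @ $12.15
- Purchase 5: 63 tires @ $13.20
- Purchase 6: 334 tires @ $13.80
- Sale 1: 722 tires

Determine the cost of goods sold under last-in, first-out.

Sale 1 (722) [LIFO — newest first]: 334 @ $13.80 + 63 @ $13.20 + 325 @ $12.15 = $9,389.55
Ending inventory: 122 @ $13.65 + 254 @ $9.80 + 83 @ $10.00 + 29 @ $12.15 = $5,336.85
Check: goods available $14,726.40 = COGS $9,389.55 + ending $5,336.85

COGS = $9,389.55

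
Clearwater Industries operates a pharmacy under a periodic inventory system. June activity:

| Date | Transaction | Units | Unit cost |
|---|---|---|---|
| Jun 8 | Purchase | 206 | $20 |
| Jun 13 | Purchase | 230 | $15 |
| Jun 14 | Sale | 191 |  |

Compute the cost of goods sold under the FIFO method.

Jun 14, 191 sold [FIFO — oldest first]: 191 @ $20 = $3,820
Ending inventory: 15 @ $20 + 230 @ $15 = $3,750
Check: goods available $7,570 = COGS $3,820 + ending $3,750

COGS = $3,820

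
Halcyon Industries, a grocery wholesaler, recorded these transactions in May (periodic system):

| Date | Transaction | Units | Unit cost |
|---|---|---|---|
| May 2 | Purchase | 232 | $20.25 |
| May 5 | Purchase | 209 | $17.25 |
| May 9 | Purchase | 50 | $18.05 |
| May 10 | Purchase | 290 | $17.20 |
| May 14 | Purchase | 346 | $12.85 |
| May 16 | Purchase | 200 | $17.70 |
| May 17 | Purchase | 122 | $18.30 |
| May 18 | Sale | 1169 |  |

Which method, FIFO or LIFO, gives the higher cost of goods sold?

FIFO COGS: 232 @ $20.25 + 209 @ $17.25 + 50 @ $18.05 + 290 @ $17.20 + 346 @ $12.85 + 42 @ $17.70 = $19,383.25
LIFO COGS: 122 @ $18.30 + 200 @ $17.70 + 346 @ $12.85 + 290 @ $17.20 + 50 @ $18.05 + 161 @ $17.25 = $18,886.45

FIFO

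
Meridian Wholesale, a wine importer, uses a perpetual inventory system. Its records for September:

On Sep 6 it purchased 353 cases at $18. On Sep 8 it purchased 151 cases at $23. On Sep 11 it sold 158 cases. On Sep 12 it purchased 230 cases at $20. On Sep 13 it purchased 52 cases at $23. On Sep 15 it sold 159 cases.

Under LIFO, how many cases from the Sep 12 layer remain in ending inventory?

123

Sep 11, 158 sold [LIFO — newest first]: 151 @ $23 + 7 @ $18 = $3,599
Sep 15, 159 sold [LIFO — newest first]: 52 @ $23 + 107 @ $20 = $3,336
Total COGS = $3,599 + $3,336 = $6,935
Ending inventory: 346 @ $18 + 123 @ $20 = $8,688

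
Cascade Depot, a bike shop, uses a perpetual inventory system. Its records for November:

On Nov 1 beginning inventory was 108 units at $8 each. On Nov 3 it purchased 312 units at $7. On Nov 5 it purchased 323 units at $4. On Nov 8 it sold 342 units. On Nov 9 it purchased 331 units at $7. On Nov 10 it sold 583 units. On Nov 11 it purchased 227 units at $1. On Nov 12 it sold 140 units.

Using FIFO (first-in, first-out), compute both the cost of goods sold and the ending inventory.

Nov 8, 342 sold [FIFO — oldest first]: 108 @ $8 + 234 @ $7 = $2,502
Nov 10, 583 sold [FIFO — oldest first]: 78 @ $7 + 323 @ $4 + 182 @ $7 = $3,112
Nov 12, 140 sold [FIFO — oldest first]: 140 @ $7 = $980
Total COGS = $2,502 + $3,112 + $980 = $6,594
Ending inventory: 9 @ $7 + 227 @ $1 = $290
Check: goods available $6,884 = COGS $6,594 + ending $290

COGS = $6,594; ending inventory = $290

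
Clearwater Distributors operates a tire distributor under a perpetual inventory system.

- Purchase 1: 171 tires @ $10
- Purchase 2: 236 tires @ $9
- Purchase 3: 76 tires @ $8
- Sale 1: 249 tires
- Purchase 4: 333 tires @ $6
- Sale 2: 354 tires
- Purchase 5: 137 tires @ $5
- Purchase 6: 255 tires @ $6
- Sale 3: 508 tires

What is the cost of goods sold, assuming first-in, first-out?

Sale 1 (249) [FIFO — oldest first]: 171 @ $10 + 78 @ $9 = $2,412
Sale 2 (354) [FIFO — oldest first]: 158 @ $9 + 76 @ $8 + 120 @ $6 = $2,750
Sale 3 (508) [FIFO — oldest first]: 213 @ $6 + 137 @ $5 + 158 @ $6 = $2,911
Total COGS = $2,412 + $2,750 + $2,911 = $8,073
Ending inventory: 97 @ $6 = $582

COGS = $8,073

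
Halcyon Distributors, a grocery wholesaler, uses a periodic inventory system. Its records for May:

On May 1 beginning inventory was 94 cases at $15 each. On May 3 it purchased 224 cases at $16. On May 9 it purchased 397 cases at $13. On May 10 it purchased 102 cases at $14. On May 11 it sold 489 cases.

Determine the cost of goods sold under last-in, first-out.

COGS = $6,459

May 11, 489 sold [LIFO — newest first]: 102 @ $14 + 387 @ $13 = $6,459
Ending inventory: 94 @ $15 + 224 @ $16 + 10 @ $13 = $5,124
Check: goods available $11,583 = COGS $6,459 + ending $5,124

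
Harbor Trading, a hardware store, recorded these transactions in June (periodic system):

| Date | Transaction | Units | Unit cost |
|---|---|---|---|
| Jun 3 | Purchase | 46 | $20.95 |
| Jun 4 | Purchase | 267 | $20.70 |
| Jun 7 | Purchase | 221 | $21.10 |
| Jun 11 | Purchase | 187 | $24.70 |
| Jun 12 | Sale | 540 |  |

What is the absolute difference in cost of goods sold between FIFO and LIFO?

$712.50

FIFO COGS: 46 @ $20.95 + 267 @ $20.70 + 221 @ $21.10 + 6 @ $24.70 = $11,301.90
LIFO COGS: 187 @ $24.70 + 221 @ $21.10 + 132 @ $20.70 = $12,014.40
Difference = |$11,301.90 − $12,014.40| = $712.50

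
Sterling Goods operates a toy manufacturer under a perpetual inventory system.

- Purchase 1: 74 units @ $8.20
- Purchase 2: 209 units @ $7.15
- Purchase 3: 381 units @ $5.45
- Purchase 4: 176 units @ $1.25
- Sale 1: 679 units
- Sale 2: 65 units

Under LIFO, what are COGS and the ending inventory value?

Sale 1 (679) [LIFO — newest first]: 176 @ $1.25 + 381 @ $5.45 + 122 @ $7.15 = $3,168.75
Sale 2 (65) [LIFO — newest first]: 65 @ $7.15 = $464.75
Total COGS = $3,168.75 + $464.75 = $3,633.50
Ending inventory: 74 @ $8.20 + 22 @ $7.15 = $764.10

COGS = $3,633.50; ending inventory = $764.10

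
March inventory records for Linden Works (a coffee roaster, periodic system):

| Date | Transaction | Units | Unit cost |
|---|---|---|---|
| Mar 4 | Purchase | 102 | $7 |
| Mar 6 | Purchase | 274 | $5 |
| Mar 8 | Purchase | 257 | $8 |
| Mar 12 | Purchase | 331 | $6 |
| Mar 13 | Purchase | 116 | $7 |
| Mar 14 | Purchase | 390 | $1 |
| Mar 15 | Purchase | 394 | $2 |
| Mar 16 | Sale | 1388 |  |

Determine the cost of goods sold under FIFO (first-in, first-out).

COGS = $7,246

Mar 16, 1388 sold [FIFO — oldest first]: 102 @ $7 + 274 @ $5 + 257 @ $8 + 331 @ $6 + 116 @ $7 + 308 @ $1 = $7,246
Ending inventory: 82 @ $1 + 394 @ $2 = $870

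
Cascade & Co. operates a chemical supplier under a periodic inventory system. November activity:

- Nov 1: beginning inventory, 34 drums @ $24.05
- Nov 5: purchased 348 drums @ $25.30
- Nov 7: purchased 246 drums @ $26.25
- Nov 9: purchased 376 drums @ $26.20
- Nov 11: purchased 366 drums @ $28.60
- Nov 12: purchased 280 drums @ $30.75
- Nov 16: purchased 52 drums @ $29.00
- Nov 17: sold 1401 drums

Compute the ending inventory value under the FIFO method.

Ending inventory = $9,164.75

Nov 17, 1401 sold [FIFO — oldest first]: 34 @ $24.05 + 348 @ $25.30 + 246 @ $26.25 + 376 @ $26.20 + 366 @ $28.60 + 31 @ $30.75 = $37,351.65
Ending inventory: 249 @ $30.75 + 52 @ $29.00 = $9,164.75
Check: goods available $46,516.40 = COGS $37,351.65 + ending $9,164.75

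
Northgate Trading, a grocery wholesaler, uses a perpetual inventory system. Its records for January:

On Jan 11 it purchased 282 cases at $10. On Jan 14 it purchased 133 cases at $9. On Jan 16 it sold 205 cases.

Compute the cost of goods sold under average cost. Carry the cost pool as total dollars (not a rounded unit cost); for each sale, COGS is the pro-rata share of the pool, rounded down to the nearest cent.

COGS = $1,984.30

After Jan 11: 282 on hand, pool $2,820.00 (≈ $10.0000 each)
After Jan 14: 415 on hand, pool $4,017.00 (≈ $9.6795 each)
Jan 16, sell 205: 205/415 × $4,017.00 → $1,984.30
Ending inventory (cost pool remaining) = $2,032.70
Check: goods available $4,017.00 = COGS $1,984.30 + ending $2,032.70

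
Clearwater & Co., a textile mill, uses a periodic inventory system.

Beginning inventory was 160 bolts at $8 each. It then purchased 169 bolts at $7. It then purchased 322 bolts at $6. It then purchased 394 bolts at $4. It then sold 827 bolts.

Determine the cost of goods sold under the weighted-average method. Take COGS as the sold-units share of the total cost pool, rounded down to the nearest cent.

COGS = $4,725.37

Sale 1, sell 827: 827/1045 × $5,971.00 → $4,725.37
Ending inventory (cost pool remaining) = $1,245.63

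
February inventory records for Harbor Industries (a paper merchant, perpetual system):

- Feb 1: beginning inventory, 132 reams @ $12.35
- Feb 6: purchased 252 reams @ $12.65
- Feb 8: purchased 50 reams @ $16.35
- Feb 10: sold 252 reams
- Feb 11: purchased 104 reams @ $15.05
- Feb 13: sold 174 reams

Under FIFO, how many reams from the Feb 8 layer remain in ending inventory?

Feb 10, 252 sold [FIFO — oldest first]: 132 @ $12.35 + 120 @ $12.65 = $3,148.20
Feb 13, 174 sold [FIFO — oldest first]: 132 @ $12.65 + 42 @ $16.35 = $2,356.50
Total COGS = $3,148.20 + $2,356.50 = $5,504.70
Ending inventory: 8 @ $16.35 + 104 @ $15.05 = $1,696.00

8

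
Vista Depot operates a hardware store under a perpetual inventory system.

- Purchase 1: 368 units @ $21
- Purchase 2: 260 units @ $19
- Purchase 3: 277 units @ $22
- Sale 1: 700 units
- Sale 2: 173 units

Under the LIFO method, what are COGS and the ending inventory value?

COGS = $18,090; ending inventory = $672

Sale 1 (700) [LIFO — newest first]: 277 @ $22 + 260 @ $19 + 163 @ $21 = $14,457
Sale 2 (173) [LIFO — newest first]: 173 @ $21 = $3,633
Total COGS = $14,457 + $3,633 = $18,090
Ending inventory: 32 @ $21 = $672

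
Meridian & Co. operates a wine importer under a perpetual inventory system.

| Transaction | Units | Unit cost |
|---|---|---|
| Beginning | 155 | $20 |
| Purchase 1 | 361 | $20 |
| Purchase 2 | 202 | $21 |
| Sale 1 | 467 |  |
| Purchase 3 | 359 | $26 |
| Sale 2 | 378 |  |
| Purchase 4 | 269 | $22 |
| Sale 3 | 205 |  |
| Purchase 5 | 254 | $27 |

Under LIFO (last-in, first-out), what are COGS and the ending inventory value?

COGS = $23,766; ending inventory = $12,906

Sale 1 (467) [LIFO — newest first]: 202 @ $21 + 265 @ $20 = $9,542
Sale 2 (378) [LIFO — newest first]: 359 @ $26 + 19 @ $20 = $9,714
Sale 3 (205) [LIFO — newest first]: 205 @ $22 = $4,510
Total COGS = $9,542 + $9,714 + $4,510 = $23,766
Ending inventory: 155 @ $20 + 77 @ $20 + 64 @ $22 + 254 @ $27 = $12,906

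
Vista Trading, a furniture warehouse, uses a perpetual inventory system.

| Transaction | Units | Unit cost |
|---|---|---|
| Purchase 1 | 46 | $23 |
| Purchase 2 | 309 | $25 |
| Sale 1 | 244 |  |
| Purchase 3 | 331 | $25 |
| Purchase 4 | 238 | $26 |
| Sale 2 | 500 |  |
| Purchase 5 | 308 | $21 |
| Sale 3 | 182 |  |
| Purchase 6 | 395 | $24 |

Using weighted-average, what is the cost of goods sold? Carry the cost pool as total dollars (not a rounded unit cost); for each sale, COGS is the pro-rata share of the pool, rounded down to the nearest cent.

COGS = $22,801.79

After Purchase 1: 46 on hand, pool $1,058.00 (≈ $23.0000 each)
After Purchase 2: 355 on hand, pool $8,783.00 (≈ $24.7408 each)
Sale 1, sell 244: 244/355 × $8,783.00 → $6,036.76
After Purchase 3: 442 on hand, pool $11,021.24 (≈ $24.9349 each)
After Purchase 4: 680 on hand, pool $17,209.24 (≈ $25.3077 each)
Sale 2, sell 500: 500/680 × $17,209.24 → $12,653.85
After Purchase 5: 488 on hand, pool $11,023.39 (≈ $22.5889 each)
Sale 3, sell 182: 182/488 × $11,023.39 → $4,111.18
After Purchase 6: 701 on hand, pool $16,392.21 (≈ $23.3840 each)
Total COGS = $6,036.76 + $12,653.85 + $4,111.18 = $22,801.79
Ending inventory (cost pool remaining) = $16,392.21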